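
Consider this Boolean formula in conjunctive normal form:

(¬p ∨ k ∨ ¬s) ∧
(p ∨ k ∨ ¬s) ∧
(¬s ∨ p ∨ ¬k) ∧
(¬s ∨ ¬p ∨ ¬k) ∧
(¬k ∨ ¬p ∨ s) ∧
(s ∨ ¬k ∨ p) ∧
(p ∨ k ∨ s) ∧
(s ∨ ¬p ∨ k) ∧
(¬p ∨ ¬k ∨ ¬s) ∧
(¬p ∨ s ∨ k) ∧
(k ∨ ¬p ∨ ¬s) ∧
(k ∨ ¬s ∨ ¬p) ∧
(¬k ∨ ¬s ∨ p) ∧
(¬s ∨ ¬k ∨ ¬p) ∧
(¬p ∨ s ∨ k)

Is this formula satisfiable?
No

No, the formula is not satisfiable.

No assignment of truth values to the variables can make all 15 clauses true simultaneously.

The formula is UNSAT (unsatisfiable).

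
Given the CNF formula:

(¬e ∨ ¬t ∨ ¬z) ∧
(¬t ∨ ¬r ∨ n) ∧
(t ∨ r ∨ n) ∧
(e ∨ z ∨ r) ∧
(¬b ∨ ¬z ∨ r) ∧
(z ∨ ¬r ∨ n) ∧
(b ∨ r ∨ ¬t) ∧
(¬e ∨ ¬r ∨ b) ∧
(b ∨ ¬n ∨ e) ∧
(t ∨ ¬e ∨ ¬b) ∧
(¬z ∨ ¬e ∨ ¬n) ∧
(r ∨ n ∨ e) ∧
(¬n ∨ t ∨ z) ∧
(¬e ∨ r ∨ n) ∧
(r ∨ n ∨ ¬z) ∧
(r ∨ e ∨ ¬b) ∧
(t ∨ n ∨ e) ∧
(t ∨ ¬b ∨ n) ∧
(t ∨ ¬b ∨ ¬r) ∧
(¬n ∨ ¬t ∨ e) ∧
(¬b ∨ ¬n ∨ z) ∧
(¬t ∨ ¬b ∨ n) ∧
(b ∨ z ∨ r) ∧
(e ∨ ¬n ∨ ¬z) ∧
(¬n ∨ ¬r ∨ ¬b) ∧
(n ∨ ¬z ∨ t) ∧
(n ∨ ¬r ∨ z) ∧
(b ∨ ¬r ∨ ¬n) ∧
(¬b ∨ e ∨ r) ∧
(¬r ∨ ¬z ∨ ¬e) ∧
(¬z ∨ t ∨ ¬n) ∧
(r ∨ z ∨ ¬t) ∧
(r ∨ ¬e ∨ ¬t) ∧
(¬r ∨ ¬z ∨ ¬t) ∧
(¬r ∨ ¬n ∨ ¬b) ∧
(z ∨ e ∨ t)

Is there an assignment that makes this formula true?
No

No, the formula is not satisfiable.

No assignment of truth values to the variables can make all 36 clauses true simultaneously.

The formula is UNSAT (unsatisfiable).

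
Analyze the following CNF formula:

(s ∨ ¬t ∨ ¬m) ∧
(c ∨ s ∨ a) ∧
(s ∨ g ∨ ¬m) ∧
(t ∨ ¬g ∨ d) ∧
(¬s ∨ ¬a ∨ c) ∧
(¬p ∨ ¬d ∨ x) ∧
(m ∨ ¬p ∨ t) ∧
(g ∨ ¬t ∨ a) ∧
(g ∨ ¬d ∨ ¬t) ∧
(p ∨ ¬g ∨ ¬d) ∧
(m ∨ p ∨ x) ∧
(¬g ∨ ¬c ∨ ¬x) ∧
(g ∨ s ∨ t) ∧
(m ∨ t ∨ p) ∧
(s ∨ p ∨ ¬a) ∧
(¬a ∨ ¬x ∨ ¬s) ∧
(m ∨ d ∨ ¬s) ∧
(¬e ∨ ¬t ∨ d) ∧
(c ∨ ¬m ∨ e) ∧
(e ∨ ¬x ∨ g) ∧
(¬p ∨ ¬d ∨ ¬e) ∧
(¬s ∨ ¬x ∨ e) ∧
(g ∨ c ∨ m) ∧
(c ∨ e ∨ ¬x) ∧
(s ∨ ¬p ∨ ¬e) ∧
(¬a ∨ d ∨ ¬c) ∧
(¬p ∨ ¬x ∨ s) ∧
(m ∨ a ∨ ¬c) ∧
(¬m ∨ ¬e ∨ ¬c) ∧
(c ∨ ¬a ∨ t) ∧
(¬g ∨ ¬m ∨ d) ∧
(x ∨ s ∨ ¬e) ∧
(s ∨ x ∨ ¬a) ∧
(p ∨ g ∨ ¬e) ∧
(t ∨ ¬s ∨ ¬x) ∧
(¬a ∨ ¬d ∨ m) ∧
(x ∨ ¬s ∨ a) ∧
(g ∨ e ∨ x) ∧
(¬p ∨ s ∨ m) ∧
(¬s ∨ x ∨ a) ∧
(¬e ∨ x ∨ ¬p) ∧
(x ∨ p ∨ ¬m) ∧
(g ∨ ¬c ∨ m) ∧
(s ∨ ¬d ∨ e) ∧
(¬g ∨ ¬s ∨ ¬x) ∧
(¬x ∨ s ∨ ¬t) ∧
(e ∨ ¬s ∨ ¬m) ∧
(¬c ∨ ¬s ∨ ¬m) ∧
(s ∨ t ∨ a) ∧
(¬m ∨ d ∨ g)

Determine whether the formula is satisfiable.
No

No, the formula is not satisfiable.

No assignment of truth values to the variables can make all 50 clauses true simultaneously.

The formula is UNSAT (unsatisfiable).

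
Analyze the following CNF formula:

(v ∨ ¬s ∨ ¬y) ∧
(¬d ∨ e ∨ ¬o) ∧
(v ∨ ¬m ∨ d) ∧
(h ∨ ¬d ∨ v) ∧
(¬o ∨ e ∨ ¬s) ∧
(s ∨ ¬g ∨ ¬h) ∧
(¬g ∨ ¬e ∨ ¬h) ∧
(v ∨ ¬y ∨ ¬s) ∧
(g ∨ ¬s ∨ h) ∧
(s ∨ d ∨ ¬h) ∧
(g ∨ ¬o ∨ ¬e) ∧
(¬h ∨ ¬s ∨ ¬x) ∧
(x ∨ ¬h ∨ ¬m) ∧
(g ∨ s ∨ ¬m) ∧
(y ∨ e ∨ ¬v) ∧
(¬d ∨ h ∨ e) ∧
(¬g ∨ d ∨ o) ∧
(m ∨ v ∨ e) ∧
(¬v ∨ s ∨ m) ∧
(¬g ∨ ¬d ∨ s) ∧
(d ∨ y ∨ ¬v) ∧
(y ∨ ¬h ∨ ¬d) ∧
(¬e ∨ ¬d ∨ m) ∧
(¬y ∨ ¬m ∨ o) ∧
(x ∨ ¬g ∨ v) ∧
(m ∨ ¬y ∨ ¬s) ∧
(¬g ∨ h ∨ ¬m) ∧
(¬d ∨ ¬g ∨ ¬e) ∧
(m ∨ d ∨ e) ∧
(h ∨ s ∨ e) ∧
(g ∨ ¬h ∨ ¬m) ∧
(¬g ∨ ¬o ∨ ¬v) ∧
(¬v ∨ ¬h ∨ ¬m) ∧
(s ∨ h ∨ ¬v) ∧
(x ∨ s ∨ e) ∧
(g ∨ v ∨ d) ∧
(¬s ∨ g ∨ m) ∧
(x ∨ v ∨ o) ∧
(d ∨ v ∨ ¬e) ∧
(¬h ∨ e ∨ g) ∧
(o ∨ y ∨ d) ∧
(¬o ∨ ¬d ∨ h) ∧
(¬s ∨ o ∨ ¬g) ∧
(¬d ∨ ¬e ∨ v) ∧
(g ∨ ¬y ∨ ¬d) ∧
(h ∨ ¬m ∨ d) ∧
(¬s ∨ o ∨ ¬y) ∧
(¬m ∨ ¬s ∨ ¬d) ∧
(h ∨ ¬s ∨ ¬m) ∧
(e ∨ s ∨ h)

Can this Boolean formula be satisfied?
No

No, the formula is not satisfiable.

No assignment of truth values to the variables can make all 50 clauses true simultaneously.

The formula is UNSAT (unsatisfiable).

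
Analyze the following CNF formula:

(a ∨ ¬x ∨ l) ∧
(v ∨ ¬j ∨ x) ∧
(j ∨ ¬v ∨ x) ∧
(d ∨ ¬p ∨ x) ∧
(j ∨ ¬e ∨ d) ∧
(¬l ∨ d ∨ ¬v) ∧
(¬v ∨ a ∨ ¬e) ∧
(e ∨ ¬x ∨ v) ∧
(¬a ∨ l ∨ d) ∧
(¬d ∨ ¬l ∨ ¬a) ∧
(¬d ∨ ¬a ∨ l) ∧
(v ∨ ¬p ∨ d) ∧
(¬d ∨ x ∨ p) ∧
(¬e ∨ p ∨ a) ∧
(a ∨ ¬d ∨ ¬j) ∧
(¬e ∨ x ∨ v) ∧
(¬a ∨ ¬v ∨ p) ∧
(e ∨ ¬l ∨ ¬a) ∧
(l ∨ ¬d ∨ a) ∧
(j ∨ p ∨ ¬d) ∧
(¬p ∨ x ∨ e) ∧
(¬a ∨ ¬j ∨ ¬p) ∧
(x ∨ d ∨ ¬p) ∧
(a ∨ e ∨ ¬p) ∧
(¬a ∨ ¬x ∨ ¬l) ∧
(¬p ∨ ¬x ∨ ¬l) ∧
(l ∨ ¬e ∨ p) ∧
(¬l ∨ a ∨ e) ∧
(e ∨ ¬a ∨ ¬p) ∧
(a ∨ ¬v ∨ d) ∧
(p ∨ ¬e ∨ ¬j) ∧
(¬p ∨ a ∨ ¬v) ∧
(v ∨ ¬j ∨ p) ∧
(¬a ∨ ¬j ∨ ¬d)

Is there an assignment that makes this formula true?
Yes

Yes, the formula is satisfiable.

One satisfying assignment is: v=False, l=False, p=False, e=False, a=False, x=False, d=False, j=False

Verification: With this assignment, all 34 clauses evaluate to true.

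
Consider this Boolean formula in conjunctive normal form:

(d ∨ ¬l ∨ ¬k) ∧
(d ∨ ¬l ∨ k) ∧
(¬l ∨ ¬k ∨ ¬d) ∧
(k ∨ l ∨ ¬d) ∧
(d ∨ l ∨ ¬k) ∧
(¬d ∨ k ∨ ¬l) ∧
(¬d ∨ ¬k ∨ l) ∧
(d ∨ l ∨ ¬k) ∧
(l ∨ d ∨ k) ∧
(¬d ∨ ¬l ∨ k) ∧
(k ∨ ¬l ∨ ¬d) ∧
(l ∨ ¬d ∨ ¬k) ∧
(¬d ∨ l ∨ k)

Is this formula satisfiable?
No

No, the formula is not satisfiable.

No assignment of truth values to the variables can make all 13 clauses true simultaneously.

The formula is UNSAT (unsatisfiable).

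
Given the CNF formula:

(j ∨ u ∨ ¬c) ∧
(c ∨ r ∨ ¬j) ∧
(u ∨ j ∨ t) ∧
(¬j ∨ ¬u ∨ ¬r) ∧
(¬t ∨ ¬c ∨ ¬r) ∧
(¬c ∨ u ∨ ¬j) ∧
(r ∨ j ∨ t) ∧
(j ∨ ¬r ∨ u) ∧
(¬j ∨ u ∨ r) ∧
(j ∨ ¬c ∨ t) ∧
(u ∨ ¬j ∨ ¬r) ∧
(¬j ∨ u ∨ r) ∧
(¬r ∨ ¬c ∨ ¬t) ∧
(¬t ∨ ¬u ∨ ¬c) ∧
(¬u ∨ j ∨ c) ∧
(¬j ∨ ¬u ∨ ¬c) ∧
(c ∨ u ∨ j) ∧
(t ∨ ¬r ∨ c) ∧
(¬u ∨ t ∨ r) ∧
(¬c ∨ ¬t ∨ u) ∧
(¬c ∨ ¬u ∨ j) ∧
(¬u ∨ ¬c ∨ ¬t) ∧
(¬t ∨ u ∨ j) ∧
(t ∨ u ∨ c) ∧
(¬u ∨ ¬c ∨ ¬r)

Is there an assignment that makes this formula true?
No

No, the formula is not satisfiable.

No assignment of truth values to the variables can make all 25 clauses true simultaneously.

The formula is UNSAT (unsatisfiable).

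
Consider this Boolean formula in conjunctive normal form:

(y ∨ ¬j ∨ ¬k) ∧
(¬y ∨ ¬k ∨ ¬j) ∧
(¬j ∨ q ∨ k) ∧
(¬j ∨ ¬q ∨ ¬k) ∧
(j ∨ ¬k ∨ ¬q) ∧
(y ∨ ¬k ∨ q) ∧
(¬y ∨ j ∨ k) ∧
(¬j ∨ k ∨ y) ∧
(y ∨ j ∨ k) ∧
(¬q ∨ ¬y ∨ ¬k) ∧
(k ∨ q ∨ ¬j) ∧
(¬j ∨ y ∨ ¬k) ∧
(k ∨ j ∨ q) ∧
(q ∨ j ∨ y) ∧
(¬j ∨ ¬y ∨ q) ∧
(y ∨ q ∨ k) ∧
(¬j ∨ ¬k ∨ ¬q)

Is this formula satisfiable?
Yes

Yes, the formula is satisfiable.

One satisfying assignment is: y=True, k=True, j=False, q=False

Verification: With this assignment, all 17 clauses evaluate to true.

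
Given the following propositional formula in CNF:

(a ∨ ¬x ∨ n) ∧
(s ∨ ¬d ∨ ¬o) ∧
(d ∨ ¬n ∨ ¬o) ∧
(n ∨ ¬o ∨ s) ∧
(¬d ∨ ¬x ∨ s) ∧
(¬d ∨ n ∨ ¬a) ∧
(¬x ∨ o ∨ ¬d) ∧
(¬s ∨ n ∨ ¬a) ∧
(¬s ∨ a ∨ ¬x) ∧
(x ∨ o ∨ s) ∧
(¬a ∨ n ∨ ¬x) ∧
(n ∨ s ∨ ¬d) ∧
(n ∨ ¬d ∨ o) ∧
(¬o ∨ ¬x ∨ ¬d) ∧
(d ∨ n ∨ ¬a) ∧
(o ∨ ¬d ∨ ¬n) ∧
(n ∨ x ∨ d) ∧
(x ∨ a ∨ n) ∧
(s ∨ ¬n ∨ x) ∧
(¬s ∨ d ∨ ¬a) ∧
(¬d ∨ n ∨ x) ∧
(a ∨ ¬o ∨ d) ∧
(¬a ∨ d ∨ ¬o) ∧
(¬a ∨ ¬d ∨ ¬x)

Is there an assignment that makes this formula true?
Yes

Yes, the formula is satisfiable.

One satisfying assignment is: x=True, d=False, n=True, a=False, s=False, o=False

Verification: With this assignment, all 24 clauses evaluate to true.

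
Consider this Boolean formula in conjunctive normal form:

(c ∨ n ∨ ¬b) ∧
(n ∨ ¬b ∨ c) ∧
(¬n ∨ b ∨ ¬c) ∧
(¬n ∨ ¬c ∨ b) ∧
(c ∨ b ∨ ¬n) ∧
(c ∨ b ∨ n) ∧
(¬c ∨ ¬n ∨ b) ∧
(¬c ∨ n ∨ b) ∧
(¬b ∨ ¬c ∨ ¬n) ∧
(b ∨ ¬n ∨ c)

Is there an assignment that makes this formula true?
Yes

Yes, the formula is satisfiable.

One satisfying assignment is: c=True, n=False, b=True

Verification: With this assignment, all 10 clauses evaluate to true.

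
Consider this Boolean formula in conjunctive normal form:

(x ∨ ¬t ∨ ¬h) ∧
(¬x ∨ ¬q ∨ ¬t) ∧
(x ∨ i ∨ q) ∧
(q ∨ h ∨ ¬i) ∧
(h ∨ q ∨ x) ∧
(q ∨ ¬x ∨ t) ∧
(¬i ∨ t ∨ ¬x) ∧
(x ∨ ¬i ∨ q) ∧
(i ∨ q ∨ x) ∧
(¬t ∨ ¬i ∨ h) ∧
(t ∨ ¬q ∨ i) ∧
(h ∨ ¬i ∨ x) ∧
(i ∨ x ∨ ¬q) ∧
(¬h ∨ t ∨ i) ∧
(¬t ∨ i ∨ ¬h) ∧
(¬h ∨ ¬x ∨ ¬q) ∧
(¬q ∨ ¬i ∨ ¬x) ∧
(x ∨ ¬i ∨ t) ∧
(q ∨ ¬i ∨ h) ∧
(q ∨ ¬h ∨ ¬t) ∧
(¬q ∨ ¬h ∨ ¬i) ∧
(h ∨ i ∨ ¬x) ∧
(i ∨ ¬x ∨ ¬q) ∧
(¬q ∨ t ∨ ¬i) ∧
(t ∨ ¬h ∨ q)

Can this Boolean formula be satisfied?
No

No, the formula is not satisfiable.

No assignment of truth values to the variables can make all 25 clauses true simultaneously.

The formula is UNSAT (unsatisfiable).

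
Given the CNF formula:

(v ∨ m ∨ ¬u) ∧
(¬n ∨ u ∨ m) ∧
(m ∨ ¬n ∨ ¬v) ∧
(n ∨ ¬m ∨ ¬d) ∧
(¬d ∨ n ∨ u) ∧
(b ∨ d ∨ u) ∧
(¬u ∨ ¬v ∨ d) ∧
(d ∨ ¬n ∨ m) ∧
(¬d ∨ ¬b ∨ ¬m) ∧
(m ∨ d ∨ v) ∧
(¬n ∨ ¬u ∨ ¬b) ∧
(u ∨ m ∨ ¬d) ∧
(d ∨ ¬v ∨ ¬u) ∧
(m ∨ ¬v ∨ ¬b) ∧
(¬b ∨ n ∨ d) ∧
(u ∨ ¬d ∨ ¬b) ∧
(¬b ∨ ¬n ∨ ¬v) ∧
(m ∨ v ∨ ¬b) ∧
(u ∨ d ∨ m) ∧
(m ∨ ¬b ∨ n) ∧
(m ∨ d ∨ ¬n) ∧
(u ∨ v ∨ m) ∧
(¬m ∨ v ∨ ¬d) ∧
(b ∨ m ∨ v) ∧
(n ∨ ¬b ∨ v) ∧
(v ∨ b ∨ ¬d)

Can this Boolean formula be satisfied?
Yes

Yes, the formula is satisfiable.

One satisfying assignment is: d=False, v=False, u=True, n=False, b=False, m=True

Verification: With this assignment, all 26 clauses evaluate to true.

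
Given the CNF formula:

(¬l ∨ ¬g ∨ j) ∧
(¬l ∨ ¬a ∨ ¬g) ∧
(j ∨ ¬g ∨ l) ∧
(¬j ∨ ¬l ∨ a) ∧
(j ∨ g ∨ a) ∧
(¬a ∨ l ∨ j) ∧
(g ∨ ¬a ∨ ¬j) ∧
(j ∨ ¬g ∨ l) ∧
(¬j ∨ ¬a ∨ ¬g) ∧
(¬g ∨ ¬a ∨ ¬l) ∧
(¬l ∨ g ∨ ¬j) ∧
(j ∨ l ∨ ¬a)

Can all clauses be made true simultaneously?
Yes

Yes, the formula is satisfiable.

One satisfying assignment is: l=False, g=False, a=False, j=True

Verification: With this assignment, all 12 clauses evaluate to true.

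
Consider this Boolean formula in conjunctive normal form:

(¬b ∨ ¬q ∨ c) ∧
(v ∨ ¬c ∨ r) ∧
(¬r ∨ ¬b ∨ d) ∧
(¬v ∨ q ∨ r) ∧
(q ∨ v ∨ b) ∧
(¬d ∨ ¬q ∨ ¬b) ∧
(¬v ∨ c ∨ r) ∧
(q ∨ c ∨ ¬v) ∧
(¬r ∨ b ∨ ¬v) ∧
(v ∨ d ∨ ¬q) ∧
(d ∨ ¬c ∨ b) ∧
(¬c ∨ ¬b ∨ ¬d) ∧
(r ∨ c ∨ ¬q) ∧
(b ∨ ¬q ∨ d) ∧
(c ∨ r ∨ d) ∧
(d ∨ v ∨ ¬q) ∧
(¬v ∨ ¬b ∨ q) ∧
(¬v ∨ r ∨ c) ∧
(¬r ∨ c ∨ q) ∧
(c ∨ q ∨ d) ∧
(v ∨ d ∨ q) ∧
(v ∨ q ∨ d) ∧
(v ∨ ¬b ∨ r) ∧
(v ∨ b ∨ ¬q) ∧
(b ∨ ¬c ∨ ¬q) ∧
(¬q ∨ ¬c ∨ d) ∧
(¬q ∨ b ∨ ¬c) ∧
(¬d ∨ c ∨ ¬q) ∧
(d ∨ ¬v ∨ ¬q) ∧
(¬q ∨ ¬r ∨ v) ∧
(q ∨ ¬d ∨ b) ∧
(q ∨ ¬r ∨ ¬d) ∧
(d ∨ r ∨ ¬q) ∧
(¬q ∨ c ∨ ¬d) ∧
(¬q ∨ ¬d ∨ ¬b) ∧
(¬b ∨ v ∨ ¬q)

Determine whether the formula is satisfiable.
No

No, the formula is not satisfiable.

No assignment of truth values to the variables can make all 36 clauses true simultaneously.

The formula is UNSAT (unsatisfiable).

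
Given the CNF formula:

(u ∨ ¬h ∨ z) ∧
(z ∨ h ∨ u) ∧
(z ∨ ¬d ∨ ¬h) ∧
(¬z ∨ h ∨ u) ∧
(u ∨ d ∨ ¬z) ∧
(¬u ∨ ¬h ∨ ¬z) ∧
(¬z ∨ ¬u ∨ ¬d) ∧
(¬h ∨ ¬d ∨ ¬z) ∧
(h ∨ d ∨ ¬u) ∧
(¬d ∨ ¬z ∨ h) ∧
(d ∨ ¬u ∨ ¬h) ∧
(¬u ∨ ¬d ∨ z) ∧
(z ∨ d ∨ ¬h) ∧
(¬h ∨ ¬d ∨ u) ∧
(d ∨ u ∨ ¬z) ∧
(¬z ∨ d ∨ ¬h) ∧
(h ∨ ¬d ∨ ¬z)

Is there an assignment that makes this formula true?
No

No, the formula is not satisfiable.

No assignment of truth values to the variables can make all 17 clauses true simultaneously.

The formula is UNSAT (unsatisfiable).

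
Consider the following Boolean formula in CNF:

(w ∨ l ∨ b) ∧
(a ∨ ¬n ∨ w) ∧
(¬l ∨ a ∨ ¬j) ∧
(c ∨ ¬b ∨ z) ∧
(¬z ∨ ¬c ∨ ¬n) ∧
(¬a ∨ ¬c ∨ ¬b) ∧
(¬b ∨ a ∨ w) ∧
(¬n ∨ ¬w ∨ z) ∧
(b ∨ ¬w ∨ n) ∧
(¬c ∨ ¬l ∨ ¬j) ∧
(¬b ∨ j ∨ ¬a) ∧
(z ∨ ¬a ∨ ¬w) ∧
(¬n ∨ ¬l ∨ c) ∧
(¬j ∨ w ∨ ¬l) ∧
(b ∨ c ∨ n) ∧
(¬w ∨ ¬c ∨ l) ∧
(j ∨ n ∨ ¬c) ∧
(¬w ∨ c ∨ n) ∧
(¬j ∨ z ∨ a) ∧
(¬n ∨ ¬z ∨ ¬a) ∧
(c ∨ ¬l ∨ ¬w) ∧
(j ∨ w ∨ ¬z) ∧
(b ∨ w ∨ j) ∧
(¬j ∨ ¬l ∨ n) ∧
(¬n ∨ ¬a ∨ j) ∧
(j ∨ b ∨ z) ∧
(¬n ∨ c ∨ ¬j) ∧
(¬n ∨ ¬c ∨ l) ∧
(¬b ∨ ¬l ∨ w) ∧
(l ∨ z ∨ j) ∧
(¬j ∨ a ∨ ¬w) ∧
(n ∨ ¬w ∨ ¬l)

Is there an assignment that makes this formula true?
Yes

Yes, the formula is satisfiable.

One satisfying assignment is: b=False, n=True, l=False, j=False, c=False, z=True, w=True, a=False

Verification: With this assignment, all 32 clauses evaluate to true.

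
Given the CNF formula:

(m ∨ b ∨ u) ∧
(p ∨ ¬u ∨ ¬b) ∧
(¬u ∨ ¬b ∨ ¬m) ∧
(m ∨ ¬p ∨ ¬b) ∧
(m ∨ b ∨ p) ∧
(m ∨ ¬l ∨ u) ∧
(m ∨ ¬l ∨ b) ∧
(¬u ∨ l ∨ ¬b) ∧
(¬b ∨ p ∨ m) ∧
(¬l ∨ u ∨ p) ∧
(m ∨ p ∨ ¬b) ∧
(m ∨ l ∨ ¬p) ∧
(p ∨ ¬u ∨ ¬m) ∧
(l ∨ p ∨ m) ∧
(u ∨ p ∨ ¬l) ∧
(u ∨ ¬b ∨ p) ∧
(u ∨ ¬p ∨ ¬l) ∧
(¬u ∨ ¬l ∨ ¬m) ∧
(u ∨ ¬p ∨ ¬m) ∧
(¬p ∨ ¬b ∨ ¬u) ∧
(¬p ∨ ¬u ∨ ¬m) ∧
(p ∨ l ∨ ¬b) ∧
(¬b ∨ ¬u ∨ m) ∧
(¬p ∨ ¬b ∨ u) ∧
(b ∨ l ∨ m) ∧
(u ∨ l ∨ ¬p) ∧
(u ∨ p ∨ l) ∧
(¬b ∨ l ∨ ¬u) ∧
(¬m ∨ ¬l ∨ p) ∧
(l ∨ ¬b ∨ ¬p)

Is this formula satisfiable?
No

No, the formula is not satisfiable.

No assignment of truth values to the variables can make all 30 clauses true simultaneously.

The formula is UNSAT (unsatisfiable).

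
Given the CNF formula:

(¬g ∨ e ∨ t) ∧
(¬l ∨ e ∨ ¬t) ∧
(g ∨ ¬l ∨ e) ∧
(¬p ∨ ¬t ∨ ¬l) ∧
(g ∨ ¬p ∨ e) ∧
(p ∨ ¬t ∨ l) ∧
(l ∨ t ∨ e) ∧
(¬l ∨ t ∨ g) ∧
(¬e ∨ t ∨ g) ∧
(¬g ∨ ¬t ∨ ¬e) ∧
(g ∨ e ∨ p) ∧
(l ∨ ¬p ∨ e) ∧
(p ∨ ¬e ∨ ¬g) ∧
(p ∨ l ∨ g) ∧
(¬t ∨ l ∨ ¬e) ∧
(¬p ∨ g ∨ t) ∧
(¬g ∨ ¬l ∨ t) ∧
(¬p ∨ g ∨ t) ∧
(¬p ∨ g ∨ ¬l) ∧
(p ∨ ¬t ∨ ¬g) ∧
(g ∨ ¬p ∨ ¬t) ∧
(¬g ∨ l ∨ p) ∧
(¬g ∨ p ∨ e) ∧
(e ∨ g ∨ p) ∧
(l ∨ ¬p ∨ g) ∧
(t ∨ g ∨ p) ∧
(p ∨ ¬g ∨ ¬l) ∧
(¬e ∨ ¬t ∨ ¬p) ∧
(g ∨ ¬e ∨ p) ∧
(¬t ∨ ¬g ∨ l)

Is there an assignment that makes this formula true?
Yes

Yes, the formula is satisfiable.

One satisfying assignment is: t=False, e=True, p=True, l=False, g=True

Verification: With this assignment, all 30 clauses evaluate to true.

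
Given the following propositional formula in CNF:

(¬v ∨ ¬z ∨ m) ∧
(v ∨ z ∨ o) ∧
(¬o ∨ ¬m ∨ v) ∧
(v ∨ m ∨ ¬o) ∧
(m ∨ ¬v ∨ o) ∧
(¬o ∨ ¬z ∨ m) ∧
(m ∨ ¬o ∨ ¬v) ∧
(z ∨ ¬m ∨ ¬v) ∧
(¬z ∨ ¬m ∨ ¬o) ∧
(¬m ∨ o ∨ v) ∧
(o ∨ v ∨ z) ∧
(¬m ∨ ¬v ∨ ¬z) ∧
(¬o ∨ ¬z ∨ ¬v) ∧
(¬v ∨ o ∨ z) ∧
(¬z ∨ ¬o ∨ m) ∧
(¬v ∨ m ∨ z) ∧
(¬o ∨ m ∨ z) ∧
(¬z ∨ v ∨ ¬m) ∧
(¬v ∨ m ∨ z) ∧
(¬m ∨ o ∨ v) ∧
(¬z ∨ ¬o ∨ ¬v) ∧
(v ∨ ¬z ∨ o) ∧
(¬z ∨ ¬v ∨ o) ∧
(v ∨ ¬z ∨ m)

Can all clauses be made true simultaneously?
No

No, the formula is not satisfiable.

No assignment of truth values to the variables can make all 24 clauses true simultaneously.

The formula is UNSAT (unsatisfiable).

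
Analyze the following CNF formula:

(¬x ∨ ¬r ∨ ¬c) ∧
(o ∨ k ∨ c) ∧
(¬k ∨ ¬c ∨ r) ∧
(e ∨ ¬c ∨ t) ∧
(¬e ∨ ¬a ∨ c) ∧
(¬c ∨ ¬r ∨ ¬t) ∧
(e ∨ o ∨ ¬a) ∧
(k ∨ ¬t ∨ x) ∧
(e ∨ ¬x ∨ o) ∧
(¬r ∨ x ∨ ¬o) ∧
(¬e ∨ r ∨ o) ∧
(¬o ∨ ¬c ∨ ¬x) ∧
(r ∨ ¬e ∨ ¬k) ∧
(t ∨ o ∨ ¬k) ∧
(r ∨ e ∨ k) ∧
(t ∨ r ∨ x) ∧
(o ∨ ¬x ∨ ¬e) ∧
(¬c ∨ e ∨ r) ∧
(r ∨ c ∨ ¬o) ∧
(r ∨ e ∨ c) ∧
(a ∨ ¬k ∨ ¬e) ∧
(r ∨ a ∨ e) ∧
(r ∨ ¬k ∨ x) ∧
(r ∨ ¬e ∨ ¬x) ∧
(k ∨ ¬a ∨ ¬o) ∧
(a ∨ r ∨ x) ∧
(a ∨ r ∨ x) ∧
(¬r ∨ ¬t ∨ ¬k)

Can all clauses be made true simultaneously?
Yes

Yes, the formula is satisfiable.

One satisfying assignment is: e=False, r=True, a=False, t=False, c=False, x=True, k=False, o=True

Verification: With this assignment, all 28 clauses evaluate to true.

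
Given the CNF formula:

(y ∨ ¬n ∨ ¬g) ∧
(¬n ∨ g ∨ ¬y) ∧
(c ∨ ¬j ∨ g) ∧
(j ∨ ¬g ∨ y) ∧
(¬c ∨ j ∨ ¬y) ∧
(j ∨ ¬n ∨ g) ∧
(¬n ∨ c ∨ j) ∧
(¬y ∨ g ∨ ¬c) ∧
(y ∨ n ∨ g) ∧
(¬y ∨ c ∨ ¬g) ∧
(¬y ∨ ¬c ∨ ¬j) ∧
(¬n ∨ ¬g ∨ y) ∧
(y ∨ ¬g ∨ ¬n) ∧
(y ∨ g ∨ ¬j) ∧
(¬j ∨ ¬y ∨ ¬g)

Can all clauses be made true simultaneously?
Yes

Yes, the formula is satisfiable.

One satisfying assignment is: y=False, g=True, j=True, n=False, c=False

Verification: With this assignment, all 15 clauses evaluate to true.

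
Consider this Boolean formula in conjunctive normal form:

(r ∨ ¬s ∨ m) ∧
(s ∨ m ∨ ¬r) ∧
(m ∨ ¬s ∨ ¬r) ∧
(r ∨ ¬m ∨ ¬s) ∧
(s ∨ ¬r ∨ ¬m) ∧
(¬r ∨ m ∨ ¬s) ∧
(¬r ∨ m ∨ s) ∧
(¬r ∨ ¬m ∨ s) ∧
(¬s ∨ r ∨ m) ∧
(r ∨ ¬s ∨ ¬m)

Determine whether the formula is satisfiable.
Yes

Yes, the formula is satisfiable.

One satisfying assignment is: s=False, m=False, r=False

Verification: With this assignment, all 10 clauses evaluate to true.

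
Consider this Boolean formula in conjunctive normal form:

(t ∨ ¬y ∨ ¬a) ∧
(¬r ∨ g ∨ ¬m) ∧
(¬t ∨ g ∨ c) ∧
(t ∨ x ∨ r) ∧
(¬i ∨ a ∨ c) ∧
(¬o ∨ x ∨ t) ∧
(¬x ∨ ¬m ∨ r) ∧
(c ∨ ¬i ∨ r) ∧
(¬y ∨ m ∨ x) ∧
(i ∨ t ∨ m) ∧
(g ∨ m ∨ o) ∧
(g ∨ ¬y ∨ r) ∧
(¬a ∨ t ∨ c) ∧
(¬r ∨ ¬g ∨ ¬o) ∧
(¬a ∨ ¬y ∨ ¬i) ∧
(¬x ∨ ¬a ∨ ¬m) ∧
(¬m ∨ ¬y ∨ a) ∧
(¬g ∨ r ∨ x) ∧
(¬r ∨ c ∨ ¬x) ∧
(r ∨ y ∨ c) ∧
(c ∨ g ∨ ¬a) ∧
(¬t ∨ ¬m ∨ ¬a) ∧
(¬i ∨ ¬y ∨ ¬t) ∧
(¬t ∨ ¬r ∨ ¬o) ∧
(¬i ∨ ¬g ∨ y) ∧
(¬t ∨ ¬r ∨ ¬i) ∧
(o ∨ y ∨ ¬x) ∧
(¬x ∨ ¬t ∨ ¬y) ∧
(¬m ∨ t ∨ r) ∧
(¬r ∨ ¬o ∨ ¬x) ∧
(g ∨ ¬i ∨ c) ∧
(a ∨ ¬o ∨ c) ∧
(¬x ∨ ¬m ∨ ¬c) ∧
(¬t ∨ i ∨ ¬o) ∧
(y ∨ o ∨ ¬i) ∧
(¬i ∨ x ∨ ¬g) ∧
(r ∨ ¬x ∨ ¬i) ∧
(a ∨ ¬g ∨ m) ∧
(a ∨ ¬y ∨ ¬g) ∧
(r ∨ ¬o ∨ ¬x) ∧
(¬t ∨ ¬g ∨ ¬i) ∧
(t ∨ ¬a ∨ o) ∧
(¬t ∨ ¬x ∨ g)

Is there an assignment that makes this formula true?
Yes

Yes, the formula is satisfiable.

One satisfying assignment is: m=True, r=True, x=False, t=True, i=False, c=False, o=False, a=False, y=False, g=True

Verification: With this assignment, all 43 clauses evaluate to true.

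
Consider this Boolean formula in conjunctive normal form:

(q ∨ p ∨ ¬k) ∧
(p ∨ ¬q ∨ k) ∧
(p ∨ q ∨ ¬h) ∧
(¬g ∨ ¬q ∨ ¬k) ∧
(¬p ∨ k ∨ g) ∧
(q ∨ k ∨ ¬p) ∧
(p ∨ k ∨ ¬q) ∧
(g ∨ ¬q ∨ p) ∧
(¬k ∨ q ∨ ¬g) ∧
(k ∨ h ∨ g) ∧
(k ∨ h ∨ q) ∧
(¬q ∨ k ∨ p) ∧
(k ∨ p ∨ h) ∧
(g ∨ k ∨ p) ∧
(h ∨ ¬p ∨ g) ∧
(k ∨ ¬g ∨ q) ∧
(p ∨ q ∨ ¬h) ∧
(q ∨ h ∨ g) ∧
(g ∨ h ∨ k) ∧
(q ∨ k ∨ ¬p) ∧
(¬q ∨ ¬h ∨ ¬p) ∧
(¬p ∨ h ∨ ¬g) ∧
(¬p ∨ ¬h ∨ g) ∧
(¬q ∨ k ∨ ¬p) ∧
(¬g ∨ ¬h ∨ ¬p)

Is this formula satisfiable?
No

No, the formula is not satisfiable.

No assignment of truth values to the variables can make all 25 clauses true simultaneously.

The formula is UNSAT (unsatisfiable).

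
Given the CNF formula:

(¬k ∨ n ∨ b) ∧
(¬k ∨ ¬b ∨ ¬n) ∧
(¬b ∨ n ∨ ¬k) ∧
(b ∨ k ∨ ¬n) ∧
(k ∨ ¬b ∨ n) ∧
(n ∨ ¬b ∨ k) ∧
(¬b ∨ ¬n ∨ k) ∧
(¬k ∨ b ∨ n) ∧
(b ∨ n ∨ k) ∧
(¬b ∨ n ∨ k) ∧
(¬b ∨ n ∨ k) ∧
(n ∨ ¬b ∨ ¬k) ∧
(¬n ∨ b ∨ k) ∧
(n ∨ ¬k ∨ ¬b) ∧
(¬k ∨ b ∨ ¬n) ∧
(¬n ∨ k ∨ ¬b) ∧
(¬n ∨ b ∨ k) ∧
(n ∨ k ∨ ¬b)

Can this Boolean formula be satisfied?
No

No, the formula is not satisfiable.

No assignment of truth values to the variables can make all 18 clauses true simultaneously.

The formula is UNSAT (unsatisfiable).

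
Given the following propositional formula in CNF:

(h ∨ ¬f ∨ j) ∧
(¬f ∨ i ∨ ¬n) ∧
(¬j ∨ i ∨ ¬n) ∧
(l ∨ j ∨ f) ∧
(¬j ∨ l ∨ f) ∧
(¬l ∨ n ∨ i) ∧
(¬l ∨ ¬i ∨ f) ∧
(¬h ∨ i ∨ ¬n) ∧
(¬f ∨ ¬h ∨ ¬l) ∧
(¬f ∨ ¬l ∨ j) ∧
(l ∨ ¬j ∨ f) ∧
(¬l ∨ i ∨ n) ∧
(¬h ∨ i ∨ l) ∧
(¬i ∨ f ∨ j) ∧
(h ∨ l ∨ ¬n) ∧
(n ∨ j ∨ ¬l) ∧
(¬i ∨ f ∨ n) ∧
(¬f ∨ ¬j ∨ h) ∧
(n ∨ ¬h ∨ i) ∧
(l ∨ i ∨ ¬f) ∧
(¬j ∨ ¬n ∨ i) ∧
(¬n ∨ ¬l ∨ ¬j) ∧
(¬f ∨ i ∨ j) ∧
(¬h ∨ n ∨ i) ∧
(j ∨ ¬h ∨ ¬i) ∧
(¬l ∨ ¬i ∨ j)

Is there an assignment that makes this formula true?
Yes

Yes, the formula is satisfiable.

One satisfying assignment is: i=True, l=False, h=True, n=False, f=True, j=True

Verification: With this assignment, all 26 clauses evaluate to true.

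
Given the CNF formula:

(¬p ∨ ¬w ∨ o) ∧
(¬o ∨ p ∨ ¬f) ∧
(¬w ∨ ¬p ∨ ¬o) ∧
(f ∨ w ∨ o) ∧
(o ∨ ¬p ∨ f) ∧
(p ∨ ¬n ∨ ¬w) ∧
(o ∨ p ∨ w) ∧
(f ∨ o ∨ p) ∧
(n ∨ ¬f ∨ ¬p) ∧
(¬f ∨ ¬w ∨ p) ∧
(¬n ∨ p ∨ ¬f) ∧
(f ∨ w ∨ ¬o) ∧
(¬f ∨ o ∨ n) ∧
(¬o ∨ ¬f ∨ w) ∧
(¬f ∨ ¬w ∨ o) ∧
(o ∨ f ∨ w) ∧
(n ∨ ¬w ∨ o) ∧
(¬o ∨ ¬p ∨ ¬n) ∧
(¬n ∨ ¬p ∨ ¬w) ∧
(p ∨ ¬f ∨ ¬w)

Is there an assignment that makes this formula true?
Yes

Yes, the formula is satisfiable.

One satisfying assignment is: f=False, o=True, n=False, p=False, w=True

Verification: With this assignment, all 20 clauses evaluate to true.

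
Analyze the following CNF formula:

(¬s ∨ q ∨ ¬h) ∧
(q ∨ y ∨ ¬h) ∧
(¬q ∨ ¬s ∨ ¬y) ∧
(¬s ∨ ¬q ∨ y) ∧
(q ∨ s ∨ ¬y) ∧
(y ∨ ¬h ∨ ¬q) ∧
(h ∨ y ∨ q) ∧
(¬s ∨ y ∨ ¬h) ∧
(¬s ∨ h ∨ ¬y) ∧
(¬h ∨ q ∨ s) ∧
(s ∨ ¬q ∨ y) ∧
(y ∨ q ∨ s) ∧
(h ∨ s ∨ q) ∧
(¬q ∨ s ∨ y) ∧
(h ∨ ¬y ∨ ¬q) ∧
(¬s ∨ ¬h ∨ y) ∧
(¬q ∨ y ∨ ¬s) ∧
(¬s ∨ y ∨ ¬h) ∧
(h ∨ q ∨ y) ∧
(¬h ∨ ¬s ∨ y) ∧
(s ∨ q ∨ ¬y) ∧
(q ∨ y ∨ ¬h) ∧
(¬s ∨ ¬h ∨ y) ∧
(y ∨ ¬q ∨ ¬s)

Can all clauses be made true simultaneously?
Yes

Yes, the formula is satisfiable.

One satisfying assignment is: h=True, y=True, q=True, s=False

Verification: With this assignment, all 24 clauses evaluate to true.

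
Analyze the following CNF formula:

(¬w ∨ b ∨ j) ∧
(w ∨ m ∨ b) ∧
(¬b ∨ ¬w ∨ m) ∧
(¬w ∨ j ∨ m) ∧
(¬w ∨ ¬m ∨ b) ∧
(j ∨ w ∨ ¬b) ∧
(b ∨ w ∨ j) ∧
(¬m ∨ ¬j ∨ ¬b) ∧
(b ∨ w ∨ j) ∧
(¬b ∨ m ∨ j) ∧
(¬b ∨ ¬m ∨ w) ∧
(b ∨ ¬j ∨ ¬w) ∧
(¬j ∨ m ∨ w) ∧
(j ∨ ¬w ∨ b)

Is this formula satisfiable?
Yes

Yes, the formula is satisfiable.

One satisfying assignment is: m=True, b=True, j=False, w=True

Verification: With this assignment, all 14 clauses evaluate to true.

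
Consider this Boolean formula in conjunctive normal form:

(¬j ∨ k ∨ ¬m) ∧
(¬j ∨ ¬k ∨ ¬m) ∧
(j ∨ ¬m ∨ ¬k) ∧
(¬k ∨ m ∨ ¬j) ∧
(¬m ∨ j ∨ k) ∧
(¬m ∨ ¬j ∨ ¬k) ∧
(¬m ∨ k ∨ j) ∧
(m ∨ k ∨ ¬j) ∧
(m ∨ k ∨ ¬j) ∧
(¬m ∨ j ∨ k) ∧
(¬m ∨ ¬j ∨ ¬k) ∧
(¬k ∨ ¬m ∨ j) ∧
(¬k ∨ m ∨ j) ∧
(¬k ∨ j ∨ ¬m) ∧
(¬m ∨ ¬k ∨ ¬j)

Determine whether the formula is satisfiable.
Yes

Yes, the formula is satisfiable.

One satisfying assignment is: j=False, m=False, k=False

Verification: With this assignment, all 15 clauses evaluate to true.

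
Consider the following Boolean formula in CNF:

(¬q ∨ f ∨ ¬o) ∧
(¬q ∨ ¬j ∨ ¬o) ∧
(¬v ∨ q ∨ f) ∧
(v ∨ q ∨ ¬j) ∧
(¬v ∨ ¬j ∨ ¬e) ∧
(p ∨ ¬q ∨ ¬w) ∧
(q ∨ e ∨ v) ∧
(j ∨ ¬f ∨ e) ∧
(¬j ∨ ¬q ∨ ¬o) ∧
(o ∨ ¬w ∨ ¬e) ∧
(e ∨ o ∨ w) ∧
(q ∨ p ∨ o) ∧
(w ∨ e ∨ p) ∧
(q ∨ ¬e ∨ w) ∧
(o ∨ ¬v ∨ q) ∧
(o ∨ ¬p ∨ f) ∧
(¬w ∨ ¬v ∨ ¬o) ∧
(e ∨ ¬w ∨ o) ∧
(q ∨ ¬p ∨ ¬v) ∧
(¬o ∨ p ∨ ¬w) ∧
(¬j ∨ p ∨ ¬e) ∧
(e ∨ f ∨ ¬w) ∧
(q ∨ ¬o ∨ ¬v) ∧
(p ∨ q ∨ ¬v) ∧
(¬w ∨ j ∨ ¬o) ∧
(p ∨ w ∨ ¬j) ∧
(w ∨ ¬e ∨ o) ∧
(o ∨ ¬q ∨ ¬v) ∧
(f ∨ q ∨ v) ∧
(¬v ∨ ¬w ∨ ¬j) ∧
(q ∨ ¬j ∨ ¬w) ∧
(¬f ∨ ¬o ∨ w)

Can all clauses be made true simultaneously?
No

No, the formula is not satisfiable.

No assignment of truth values to the variables can make all 32 clauses true simultaneously.

The formula is UNSAT (unsatisfiable).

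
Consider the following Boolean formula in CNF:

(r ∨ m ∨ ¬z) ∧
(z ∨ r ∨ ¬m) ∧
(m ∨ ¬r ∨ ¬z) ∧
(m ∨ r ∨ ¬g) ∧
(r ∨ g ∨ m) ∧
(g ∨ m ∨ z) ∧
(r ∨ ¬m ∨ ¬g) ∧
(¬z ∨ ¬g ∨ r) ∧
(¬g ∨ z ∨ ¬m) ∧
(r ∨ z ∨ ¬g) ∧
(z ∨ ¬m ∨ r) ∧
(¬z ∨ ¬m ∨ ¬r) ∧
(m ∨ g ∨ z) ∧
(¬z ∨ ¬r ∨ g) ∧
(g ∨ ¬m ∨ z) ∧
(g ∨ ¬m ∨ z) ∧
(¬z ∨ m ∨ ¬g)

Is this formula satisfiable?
Yes

Yes, the formula is satisfiable.

One satisfying assignment is: m=True, z=True, g=False, r=False

Verification: With this assignment, all 17 clauses evaluate to true.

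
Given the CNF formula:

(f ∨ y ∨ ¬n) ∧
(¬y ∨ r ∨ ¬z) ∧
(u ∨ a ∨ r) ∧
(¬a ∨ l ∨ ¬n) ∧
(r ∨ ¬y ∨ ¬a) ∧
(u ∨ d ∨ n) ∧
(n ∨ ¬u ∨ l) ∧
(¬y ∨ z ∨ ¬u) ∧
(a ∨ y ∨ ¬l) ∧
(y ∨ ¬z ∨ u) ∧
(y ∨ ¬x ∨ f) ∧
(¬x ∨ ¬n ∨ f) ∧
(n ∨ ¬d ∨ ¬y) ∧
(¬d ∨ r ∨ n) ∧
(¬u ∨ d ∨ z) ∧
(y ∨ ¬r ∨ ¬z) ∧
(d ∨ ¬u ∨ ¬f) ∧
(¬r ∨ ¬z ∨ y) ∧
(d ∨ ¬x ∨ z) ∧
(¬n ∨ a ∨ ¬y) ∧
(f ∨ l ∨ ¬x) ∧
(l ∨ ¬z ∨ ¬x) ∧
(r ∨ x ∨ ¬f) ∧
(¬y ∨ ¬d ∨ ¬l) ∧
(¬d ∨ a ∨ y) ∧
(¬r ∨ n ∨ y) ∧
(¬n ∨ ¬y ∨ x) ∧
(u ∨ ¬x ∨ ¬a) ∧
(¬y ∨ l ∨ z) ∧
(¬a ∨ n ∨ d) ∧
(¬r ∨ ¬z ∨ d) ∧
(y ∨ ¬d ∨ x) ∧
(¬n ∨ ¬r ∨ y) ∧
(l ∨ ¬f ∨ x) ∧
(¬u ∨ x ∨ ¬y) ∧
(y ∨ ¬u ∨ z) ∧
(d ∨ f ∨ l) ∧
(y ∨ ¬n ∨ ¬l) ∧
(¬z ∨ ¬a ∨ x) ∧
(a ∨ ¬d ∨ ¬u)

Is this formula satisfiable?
No

No, the formula is not satisfiable.

No assignment of truth values to the variables can make all 40 clauses true simultaneously.

The formula is UNSAT (unsatisfiable).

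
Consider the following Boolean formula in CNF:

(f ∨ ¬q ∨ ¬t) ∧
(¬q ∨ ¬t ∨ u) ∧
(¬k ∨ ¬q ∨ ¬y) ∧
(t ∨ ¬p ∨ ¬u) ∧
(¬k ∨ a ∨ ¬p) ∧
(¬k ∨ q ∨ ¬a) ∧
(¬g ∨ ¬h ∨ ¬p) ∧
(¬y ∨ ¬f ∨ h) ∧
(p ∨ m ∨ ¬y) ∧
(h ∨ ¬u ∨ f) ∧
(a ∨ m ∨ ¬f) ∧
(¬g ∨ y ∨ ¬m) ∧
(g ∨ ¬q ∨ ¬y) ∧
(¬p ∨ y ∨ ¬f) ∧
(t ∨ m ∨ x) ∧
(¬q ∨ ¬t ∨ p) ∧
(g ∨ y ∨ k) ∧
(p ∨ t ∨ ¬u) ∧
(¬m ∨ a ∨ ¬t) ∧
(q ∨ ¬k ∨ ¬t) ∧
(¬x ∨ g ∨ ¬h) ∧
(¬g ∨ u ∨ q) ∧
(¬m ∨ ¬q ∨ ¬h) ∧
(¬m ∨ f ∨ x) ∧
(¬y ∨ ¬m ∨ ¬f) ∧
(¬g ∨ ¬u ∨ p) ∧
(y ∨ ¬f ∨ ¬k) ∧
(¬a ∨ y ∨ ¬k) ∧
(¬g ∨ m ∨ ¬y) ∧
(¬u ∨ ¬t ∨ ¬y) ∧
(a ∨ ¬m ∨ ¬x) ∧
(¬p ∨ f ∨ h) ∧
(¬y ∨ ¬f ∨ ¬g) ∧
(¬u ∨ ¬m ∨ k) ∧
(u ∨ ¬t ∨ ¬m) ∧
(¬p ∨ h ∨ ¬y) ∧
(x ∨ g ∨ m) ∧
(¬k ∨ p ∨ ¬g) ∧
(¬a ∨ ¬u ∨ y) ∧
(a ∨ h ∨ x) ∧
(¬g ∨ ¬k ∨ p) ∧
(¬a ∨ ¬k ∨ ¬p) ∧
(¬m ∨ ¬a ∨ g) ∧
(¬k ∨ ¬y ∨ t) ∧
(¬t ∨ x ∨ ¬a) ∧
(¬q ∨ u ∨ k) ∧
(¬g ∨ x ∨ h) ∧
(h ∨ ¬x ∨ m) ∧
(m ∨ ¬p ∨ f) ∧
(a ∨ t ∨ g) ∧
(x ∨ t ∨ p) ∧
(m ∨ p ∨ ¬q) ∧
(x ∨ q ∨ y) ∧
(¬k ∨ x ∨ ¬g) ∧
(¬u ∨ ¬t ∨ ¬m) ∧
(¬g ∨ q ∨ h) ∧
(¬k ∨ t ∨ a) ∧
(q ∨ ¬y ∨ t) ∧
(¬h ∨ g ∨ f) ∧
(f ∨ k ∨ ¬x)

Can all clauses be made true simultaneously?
No

No, the formula is not satisfiable.

No assignment of truth values to the variables can make all 60 clauses true simultaneously.

The formula is UNSAT (unsatisfiable).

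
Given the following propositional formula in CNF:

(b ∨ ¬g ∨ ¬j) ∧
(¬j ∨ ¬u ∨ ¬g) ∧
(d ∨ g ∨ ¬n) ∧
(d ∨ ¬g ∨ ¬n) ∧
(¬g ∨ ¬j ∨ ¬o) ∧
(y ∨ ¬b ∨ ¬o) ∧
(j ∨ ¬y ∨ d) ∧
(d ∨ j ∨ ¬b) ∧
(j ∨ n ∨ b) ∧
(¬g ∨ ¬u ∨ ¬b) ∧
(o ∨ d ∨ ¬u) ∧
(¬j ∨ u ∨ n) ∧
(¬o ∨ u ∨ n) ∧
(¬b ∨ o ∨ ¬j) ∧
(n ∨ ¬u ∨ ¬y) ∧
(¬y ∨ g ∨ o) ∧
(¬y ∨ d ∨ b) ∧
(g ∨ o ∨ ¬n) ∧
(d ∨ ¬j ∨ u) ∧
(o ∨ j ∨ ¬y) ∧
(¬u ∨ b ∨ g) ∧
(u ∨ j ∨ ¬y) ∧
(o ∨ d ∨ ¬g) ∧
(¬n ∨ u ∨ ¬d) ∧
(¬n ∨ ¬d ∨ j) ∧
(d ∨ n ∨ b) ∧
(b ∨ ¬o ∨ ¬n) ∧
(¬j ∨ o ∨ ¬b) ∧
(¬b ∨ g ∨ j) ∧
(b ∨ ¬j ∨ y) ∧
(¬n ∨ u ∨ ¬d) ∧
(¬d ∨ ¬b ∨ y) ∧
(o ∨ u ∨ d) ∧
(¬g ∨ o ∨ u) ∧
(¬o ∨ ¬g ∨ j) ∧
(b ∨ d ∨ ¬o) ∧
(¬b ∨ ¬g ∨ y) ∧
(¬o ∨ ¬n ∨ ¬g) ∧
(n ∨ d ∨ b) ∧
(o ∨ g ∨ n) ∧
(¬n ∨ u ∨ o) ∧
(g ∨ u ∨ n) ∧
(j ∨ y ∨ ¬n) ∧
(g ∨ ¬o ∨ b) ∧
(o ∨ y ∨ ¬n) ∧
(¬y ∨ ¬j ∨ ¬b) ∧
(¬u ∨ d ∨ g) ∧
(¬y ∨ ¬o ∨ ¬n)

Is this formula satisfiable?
No

No, the formula is not satisfiable.

No assignment of truth values to the variables can make all 48 clauses true simultaneously.

The formula is UNSAT (unsatisfiable).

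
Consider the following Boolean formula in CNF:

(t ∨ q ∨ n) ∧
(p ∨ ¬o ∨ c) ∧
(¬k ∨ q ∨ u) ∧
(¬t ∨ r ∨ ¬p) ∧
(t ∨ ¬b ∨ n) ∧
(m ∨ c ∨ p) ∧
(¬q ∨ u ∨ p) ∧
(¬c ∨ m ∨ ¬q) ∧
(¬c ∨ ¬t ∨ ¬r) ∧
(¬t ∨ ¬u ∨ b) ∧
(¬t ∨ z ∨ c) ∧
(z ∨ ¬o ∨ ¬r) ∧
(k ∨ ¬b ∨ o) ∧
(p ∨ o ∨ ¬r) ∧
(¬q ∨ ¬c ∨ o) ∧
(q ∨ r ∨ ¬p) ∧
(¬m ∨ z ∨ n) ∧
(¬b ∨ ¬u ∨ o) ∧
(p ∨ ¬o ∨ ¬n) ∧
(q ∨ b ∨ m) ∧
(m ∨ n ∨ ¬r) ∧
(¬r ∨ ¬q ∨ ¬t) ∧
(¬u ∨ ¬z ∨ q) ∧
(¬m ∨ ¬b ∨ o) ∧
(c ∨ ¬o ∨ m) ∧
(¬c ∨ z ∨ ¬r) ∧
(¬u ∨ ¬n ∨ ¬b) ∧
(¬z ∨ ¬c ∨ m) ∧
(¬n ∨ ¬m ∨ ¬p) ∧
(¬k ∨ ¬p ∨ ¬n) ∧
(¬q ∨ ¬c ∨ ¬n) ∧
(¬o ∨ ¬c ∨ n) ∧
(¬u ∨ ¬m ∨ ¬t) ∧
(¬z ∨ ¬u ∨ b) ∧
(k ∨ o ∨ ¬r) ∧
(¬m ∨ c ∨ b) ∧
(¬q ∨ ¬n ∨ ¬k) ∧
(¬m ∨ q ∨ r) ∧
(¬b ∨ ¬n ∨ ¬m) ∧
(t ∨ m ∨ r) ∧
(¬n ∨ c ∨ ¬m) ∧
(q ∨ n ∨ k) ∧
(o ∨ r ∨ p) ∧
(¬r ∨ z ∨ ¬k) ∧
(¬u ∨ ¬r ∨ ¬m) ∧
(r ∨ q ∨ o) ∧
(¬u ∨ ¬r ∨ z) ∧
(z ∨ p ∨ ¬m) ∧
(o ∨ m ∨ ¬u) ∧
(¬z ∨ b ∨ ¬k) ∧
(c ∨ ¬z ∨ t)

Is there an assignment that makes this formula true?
No

No, the formula is not satisfiable.

No assignment of truth values to the variables can make all 51 clauses true simultaneously.

The formula is UNSAT (unsatisfiable).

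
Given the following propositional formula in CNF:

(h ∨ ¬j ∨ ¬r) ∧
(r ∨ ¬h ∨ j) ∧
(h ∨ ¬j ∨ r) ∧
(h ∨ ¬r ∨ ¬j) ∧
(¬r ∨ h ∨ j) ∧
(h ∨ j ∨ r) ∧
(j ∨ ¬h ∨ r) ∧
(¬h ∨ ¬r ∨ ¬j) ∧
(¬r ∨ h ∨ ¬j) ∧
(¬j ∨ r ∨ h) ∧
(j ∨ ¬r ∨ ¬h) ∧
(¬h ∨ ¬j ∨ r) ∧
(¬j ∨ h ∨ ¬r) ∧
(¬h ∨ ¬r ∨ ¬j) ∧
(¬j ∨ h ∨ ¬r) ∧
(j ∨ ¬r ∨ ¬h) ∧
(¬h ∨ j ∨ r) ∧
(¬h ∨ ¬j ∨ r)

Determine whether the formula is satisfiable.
No

No, the formula is not satisfiable.

No assignment of truth values to the variables can make all 18 clauses true simultaneously.

The formula is UNSAT (unsatisfiable).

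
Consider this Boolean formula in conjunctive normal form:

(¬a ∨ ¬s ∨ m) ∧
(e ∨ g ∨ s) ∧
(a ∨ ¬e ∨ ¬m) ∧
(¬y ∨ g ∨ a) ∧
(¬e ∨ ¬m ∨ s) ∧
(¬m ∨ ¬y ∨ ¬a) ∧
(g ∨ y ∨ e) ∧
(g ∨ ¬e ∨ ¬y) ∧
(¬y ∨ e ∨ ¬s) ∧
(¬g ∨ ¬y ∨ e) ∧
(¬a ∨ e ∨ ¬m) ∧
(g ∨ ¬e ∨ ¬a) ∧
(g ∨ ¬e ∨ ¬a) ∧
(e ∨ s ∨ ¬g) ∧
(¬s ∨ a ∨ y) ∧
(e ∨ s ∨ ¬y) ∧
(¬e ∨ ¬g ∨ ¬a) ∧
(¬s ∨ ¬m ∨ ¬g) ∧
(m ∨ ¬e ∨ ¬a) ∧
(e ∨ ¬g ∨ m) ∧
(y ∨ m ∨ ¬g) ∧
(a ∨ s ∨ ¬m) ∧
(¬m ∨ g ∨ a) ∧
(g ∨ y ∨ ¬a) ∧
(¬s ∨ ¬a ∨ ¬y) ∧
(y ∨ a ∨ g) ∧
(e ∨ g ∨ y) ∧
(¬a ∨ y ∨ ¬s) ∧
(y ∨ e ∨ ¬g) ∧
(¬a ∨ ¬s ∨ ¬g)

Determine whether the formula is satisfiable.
Yes

Yes, the formula is satisfiable.

One satisfying assignment is: a=False, m=False, g=True, s=True, y=True, e=True

Verification: With this assignment, all 30 clauses evaluate to true.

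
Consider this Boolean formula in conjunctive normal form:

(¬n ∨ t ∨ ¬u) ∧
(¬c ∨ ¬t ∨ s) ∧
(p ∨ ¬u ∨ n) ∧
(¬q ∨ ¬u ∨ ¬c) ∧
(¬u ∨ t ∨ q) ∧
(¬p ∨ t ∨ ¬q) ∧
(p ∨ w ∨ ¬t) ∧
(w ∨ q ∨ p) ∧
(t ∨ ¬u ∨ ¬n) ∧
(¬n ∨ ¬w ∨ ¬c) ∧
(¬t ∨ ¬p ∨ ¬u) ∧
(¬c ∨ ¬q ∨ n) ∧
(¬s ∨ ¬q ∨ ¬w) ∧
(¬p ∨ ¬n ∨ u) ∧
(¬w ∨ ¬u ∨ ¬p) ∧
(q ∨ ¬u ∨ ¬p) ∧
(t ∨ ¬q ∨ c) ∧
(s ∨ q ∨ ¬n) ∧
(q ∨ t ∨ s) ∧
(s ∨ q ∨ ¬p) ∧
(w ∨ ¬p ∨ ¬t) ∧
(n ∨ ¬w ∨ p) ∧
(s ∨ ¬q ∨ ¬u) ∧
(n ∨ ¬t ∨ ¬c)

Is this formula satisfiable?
Yes

Yes, the formula is satisfiable.

One satisfying assignment is: q=True, n=True, u=False, c=True, p=False, s=False, t=False, w=False

Verification: With this assignment, all 24 clauses evaluate to true.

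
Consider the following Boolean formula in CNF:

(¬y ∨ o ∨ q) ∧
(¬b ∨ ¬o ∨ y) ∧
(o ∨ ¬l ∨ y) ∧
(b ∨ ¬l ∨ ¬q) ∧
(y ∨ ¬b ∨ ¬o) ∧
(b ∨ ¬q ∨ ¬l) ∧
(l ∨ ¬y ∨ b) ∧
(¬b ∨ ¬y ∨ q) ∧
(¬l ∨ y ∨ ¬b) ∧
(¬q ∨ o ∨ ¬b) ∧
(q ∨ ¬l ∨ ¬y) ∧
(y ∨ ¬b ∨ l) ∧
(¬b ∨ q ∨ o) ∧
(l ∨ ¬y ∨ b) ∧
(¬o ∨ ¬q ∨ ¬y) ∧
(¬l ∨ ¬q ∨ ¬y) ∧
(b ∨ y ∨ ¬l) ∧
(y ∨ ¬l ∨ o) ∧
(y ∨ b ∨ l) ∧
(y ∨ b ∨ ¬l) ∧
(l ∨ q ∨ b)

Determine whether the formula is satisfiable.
No

No, the formula is not satisfiable.

No assignment of truth values to the variables can make all 21 clauses true simultaneously.

The formula is UNSAT (unsatisfiable).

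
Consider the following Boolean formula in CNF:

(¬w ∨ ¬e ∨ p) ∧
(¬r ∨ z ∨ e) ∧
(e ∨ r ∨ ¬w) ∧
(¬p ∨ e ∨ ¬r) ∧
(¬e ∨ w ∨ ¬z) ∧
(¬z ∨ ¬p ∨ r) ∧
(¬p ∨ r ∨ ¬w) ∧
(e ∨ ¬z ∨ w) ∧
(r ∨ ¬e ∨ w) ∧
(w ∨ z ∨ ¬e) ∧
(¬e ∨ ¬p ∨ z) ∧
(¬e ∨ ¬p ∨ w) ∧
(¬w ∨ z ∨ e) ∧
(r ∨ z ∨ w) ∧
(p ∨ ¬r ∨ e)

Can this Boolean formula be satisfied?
Yes

Yes, the formula is satisfiable.

One satisfying assignment is: e=True, z=True, p=True, r=True, w=True

Verification: With this assignment, all 15 clauses evaluate to true.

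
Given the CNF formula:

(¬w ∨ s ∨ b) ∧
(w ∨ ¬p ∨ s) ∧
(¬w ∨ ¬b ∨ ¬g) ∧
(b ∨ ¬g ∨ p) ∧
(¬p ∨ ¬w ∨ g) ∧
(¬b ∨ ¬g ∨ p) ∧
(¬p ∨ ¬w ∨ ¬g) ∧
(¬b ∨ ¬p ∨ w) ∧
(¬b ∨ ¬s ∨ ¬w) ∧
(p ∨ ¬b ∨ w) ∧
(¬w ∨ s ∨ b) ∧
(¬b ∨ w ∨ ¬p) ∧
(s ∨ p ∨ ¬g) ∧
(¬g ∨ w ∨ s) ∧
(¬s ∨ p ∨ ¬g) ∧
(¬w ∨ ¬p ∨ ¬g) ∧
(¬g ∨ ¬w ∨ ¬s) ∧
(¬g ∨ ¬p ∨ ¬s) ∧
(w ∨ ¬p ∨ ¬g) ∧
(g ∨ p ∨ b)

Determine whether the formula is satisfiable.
Yes

Yes, the formula is satisfiable.

One satisfying assignment is: b=False, w=False, s=True, p=True, g=False

Verification: With this assignment, all 20 clauses evaluate to true.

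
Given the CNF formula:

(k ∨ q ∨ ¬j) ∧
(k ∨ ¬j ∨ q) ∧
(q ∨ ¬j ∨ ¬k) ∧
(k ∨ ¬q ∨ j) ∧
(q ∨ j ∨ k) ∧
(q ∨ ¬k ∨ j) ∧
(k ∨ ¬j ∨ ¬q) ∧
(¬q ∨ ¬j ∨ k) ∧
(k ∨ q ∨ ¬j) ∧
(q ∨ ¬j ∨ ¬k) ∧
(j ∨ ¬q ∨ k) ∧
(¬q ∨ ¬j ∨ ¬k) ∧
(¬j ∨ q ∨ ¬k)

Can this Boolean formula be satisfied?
Yes

Yes, the formula is satisfiable.

One satisfying assignment is: q=True, j=False, k=True

Verification: With this assignment, all 13 clauses evaluate to true.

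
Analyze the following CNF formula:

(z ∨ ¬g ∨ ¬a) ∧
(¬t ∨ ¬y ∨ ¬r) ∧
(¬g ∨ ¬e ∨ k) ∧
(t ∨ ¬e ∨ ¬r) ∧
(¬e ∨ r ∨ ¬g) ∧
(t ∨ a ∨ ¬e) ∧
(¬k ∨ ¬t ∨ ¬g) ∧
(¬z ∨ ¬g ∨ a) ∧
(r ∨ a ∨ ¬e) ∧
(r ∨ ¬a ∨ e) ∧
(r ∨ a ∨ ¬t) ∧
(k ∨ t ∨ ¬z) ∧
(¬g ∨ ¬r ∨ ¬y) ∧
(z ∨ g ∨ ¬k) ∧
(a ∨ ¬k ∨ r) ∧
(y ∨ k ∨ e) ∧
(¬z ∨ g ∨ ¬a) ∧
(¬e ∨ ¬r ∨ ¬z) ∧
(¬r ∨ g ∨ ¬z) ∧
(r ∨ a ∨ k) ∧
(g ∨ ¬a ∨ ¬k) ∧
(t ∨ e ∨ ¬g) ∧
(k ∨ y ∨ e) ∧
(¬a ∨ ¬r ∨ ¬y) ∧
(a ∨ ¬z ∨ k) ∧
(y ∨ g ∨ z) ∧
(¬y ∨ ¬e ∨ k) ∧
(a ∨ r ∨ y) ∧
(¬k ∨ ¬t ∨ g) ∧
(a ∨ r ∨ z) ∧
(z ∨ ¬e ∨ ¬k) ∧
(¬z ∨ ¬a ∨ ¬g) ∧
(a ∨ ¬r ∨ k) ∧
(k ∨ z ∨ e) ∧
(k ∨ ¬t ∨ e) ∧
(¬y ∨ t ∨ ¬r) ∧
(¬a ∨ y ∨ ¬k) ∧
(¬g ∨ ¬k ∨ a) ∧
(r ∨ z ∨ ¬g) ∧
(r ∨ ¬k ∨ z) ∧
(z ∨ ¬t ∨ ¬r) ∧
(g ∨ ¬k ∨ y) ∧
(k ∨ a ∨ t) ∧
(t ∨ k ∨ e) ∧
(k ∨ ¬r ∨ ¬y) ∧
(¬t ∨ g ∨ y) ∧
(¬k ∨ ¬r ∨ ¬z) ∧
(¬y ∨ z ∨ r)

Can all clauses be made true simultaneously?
No

No, the formula is not satisfiable.

No assignment of truth values to the variables can make all 48 clauses true simultaneously.

The formula is UNSAT (unsatisfiable).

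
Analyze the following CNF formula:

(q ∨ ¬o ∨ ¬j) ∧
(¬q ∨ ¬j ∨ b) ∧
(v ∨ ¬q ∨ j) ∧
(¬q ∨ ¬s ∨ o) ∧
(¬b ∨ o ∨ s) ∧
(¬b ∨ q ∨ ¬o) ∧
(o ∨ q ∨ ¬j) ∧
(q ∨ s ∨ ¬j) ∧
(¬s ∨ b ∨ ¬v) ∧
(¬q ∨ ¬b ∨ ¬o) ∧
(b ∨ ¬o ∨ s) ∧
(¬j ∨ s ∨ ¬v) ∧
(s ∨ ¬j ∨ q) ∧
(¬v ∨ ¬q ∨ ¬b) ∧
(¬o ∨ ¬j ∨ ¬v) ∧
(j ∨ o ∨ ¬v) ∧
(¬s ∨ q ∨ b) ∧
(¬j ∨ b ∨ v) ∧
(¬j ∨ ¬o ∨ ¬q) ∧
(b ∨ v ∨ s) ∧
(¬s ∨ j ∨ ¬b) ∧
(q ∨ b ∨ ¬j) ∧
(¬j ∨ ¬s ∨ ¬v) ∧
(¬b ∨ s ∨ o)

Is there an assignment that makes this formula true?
No

No, the formula is not satisfiable.

No assignment of truth values to the variables can make all 24 clauses true simultaneously.

The formula is UNSAT (unsatisfiable).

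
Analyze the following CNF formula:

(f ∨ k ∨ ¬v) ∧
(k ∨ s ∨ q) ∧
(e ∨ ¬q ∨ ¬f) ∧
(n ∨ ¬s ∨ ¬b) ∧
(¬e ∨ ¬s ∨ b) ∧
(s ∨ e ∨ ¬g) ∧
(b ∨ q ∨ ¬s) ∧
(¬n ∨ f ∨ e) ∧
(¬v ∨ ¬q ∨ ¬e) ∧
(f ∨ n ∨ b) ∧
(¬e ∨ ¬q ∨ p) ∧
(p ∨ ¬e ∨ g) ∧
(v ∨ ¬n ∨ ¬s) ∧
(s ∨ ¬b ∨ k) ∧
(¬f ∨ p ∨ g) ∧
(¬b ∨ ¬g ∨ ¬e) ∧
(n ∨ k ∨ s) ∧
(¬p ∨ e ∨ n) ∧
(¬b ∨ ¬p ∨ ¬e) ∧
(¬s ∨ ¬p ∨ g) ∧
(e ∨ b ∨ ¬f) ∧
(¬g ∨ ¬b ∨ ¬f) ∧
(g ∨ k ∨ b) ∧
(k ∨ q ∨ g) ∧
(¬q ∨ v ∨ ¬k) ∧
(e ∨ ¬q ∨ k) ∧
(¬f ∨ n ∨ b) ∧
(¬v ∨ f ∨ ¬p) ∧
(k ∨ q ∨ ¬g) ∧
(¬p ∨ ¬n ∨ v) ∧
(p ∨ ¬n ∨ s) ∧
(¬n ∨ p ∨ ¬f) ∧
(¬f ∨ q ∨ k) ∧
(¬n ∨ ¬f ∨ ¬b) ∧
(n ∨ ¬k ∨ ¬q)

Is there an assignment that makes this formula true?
Yes

Yes, the formula is satisfiable.

One satisfying assignment is: v=True, k=True, g=False, n=True, f=True, e=True, s=False, q=False, p=True, b=False

Verification: With this assignment, all 35 clauses evaluate to true.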